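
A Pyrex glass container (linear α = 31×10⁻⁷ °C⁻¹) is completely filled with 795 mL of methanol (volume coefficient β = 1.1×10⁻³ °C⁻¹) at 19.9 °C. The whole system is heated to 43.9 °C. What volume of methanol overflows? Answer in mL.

The container also expands: β_container ≈ 3α = 9.3×10⁻⁶ /K
Net overflow = V₀(β_liq − 3α_cont)ΔT
β − 3α = 1.10×10⁻³ − 9.3×10⁻⁶ = 1.0907×10⁻³ /K; ΔT = 24.0 K
ΔV = 795 × 1.0907×10⁻³ × 24.0 = 20.8 mL

20.8 mL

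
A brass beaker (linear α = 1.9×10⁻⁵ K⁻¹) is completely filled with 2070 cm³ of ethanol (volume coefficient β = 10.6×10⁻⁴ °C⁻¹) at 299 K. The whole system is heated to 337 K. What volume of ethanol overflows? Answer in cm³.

The beaker also expands: β_container ≈ 3α = 5.7×10⁻⁵ /K
Net overflow = V₀(β_liq − 3α_cont)ΔT
β − 3α = 1.06×10⁻³ − 5.7×10⁻⁵ = 1.003×10⁻³ /K; ΔT = 38 K
ΔV = 2070 × 1.003×10⁻³ × 38 = 78.9 cm³

78.9 cm³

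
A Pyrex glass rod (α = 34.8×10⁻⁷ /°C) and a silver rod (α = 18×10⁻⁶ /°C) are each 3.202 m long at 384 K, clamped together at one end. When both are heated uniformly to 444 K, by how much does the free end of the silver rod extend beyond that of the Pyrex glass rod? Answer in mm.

2.79 mm

ΔT = 60 K
Pyrex glass: ΔL = 34.8×10⁻⁷ × 3.202 m × 60 = 6.6858×10⁻⁴ m = 0.66858 mm
silver: ΔL = 18×10⁻⁶ × 3.202 m × 60 = 3.4582×10⁻³ m = 3.4582 mm
difference = 3.4582 − 0.66858 = 2.78962 mm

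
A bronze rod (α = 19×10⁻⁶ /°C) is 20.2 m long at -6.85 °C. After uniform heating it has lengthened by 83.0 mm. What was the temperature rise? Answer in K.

ΔL = αL₀ΔT ⇒ ΔT = ΔL / (αL₀)
ΔT = 83.0×10⁻³ m / (19×10⁻⁶ × 20.2 m) = 216.26 K

ΔT = 216 K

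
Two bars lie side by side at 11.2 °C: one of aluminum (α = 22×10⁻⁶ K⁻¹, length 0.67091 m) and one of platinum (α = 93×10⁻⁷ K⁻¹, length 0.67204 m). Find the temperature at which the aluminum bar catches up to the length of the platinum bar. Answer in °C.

T = 144.0 °C

Equal length when α₁L₁ΔT − α₂L₂ΔT = L₂ − L₁ = 1.13×10⁻³ m
α₁L₁ = 1.476002×10⁻⁵, α₂L₂ = 6.249972×10⁻⁶ → Δ(αL) = 8.510048×10⁻⁶ m/K
ΔT = 1.13×10⁻³ / 8.510048×10⁻⁶ = 132.784 K, so T = 11.2 + 132.784 = 143.984 °C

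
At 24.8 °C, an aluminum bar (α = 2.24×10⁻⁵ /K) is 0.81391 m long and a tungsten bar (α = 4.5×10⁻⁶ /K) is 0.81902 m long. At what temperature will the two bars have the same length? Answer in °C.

T = 376.1 °C

L₁(1 + α₁ΔT) = L₂(1 + α₂ΔT) ⇒ ΔT = (L₂ − L₁)/(α₁L₁ − α₂L₂)
L₂ − L₁ = 0.81902 − 0.81391 = 5.11×10⁻³ m
α₁L₁ − α₂L₂ = 2.24×10⁻⁵×0.81391 − 4.5×10⁻⁶×0.81902 = 1.4545994×10⁻⁵ m/K
ΔT = 5.11×10⁻³ / 1.4545994×10⁻⁵ = 351.299 K
T = 24.8 + 351.299 = 376.099 °C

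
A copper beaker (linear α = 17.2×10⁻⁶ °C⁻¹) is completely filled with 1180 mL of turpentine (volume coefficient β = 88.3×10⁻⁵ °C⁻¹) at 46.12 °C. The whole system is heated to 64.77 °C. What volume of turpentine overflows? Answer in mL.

The beaker also expands: β_container ≈ 3α = 5.16×10⁻⁵ /K
Net overflow = V₀(β_liq − 3α_cont)ΔT
β − 3α = 8.83×10⁻⁴ − 5.16×10⁻⁵ = 8.314×10⁻⁴ /K; ΔT = 18.65 K
ΔV = 1180 × 8.314×10⁻⁴ × 18.65 = 18.3 mL

18.3 mL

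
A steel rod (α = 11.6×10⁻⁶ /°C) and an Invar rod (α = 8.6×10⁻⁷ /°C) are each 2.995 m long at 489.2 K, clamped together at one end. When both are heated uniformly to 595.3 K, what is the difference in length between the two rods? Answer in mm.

ΔT = 106.1 K
steel: ΔL = 11.6×10⁻⁶ × 2.995 m × 106.1 = 3.6861×10⁻³ m = 3.6861 mm
Invar: ΔL = 8.6×10⁻⁷ × 2.995 m × 106.1 = 2.7328×10⁻⁴ m = 0.27328 mm
difference = 3.6861 − 0.27328 = 3.41282 mm

3.41 mm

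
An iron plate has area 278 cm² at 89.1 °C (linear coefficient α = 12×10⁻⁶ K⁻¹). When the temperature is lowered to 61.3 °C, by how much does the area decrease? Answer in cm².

Area coefficient ≈ 2α; |ΔT| = 27.8 K
ΔA = 2αA₀ΔT = 2(12×10⁻⁶)(278)(27.8) = 0.185 cm²

ΔA = 0.185 cm²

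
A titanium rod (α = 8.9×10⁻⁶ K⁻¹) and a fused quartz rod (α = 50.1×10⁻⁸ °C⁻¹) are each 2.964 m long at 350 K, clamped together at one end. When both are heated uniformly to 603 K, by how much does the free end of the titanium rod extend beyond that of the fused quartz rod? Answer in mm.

6.30 mm

ΔT = 253 K
titanium: ΔL = 8.9×10⁻⁶ × 2.964 m × 253 = 6.6740×10⁻³ m = 6.6740 mm
fused quartz: ΔL = 50.1×10⁻⁸ × 2.964 m × 253 = 3.7570×10⁻⁴ m = 0.37570 mm
difference = 6.6740 − 0.37570 = 6.2983 mm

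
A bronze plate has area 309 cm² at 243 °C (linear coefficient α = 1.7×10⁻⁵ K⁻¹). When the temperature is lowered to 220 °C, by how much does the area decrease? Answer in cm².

Area coefficient ≈ 2α; |ΔT| = 23 K
ΔA = 2αA₀ΔT = 2(1.7×10⁻⁵)(309)(23) = 0.242 cm²

ΔA = 0.242 cm²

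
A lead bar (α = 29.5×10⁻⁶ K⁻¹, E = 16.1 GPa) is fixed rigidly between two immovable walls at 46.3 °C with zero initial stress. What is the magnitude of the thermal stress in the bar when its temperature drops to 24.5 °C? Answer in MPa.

Fully constrained: the free strain ε = αΔT is blocked, so σ = Eε = EαΔT.
|ΔT| = 21.8 K
σ = 16.1×10⁹ × 29.5×10⁻⁶ × 21.8 = 1.04×10⁷ Pa

σ = 10.4 MPa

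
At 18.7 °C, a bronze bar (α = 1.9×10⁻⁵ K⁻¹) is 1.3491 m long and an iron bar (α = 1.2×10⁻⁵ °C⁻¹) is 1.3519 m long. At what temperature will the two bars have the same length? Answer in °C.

T = 316.3 °C

Equal length when α₁L₁ΔT − α₂L₂ΔT = L₂ − L₁ = 2.80×10⁻³ m
α₁L₁ = 2.56329×10⁻⁵, α₂L₂ = 1.62228×10⁻⁵ → Δ(αL) = 9.4101×10⁻⁶ m/K
ΔT = 2.80×10⁻³ / 9.4101×10⁻⁶ = 297.553 K, so T = 18.7 + 297.553 = 316.253 °C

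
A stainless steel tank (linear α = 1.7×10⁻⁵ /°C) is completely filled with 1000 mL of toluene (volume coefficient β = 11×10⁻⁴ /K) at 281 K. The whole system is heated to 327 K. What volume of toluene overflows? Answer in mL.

The tank also expands: β_container ≈ 3α = 5.1×10⁻⁵ /K
Net overflow = V₀(β_liq − 3α_cont)ΔT
β − 3α = 1.10×10⁻³ − 5.1×10⁻⁵ = 1.049×10⁻³ /K; ΔT = 46 K
ΔV = 1000 × 1.049×10⁻³ × 46 = 48.3 mL

48.3 mL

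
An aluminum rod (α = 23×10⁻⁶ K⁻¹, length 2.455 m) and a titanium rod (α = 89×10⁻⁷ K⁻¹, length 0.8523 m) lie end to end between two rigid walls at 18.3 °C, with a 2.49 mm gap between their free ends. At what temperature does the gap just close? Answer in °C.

α₁L₁ = 5.6465×10⁻⁵ m/K, α₂L₂ = 7.58547×10⁻⁶ m/K → total 6.405047×10⁻⁵ m/K
ΔT = g/(α₁L₁+α₂L₂) = 2.49×10⁻³ / 6.405047×10⁻⁵ = 38.876 K
T = 18.3 + 38.876 = 57.176 °C

T = 57.2 °C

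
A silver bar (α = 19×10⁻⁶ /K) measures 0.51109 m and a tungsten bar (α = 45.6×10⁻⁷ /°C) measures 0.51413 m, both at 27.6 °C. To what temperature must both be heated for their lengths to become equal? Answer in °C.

T = 440.3 °C

L₁(1 + α₁ΔT) = L₂(1 + α₂ΔT) ⇒ ΔT = (L₂ − L₁)/(α₁L₁ − α₂L₂)
L₂ − L₁ = 0.51413 − 0.51109 = 3.04×10⁻³ m
α₁L₁ − α₂L₂ = 19×10⁻⁶×0.51109 − 45.6×10⁻⁷×0.51413 = 7.3662772×10⁻⁶ m/K
ΔT = 3.04×10⁻³ / 7.3662772×10⁻⁶ = 412.692 K
T = 27.6 + 412.692 = 440.292 °C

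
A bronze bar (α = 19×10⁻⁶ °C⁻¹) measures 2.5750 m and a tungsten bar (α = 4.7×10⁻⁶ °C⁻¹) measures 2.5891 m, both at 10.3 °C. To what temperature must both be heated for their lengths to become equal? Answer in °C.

L₁(1 + α₁ΔT) = L₂(1 + α₂ΔT) ⇒ ΔT = (L₂ − L₁)/(α₁L₁ − α₂L₂)
L₂ − L₁ = 2.5891 − 2.5750 = 1.41×10⁻² m
α₁L₁ − α₂L₂ = 19×10⁻⁶×2.5750 − 4.7×10⁻⁶×2.5891 = 3.675623×10⁻⁵ m/K
ΔT = 1.41×10⁻² / 3.675623×10⁻⁵ = 383.608 K
T = 10.3 + 383.608 = 393.908 °C

T = 393.9 °C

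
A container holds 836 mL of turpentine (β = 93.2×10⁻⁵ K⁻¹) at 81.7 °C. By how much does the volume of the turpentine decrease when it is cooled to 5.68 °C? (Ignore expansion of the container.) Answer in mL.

ΔV = 59.2 mL

|ΔT| = |5.68 − 81.7| = 76.02 K
ΔV = βV₀ΔT = (93.2×10⁻⁵)(836)(76.02) = 59.2 mL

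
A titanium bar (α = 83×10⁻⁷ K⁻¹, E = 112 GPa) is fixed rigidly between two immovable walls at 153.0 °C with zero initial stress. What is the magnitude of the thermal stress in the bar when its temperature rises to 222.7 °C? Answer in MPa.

σ = 64.8 MPa

Fully constrained: the free strain ε = αΔT is blocked, so σ = Eε = EαΔT.
|ΔT| = 69.7 K
σ = 112×10⁹ × 83×10⁻⁷ × 69.7 = 6.48×10⁷ Pa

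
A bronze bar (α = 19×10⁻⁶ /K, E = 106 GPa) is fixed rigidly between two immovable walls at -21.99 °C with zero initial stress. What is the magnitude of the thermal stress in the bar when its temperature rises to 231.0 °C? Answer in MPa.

σ = 510 MPa

Fully constrained: the free strain ε = αΔT is blocked, so σ = Eε = EαΔT.
|ΔT| = 252.99 K
σ = 106×10⁹ × 19×10⁻⁶ × 252.99 = 5.10×10⁸ Pa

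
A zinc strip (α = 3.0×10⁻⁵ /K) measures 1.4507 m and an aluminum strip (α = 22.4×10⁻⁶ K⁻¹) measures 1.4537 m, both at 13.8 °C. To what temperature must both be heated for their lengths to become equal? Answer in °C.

L₁(1 + α₁ΔT) = L₂(1 + α₂ΔT) ⇒ ΔT = (L₂ − L₁)/(α₁L₁ − α₂L₂)
L₂ − L₁ = 1.4537 − 1.4507 = 3.00×10⁻³ m
α₁L₁ − α₂L₂ = 3.0×10⁻⁵×1.4507 − 22.4×10⁻⁶×1.4537 = 1.095812×10⁻⁵ m/K
ΔT = 3.00×10⁻³ / 1.095812×10⁻⁵ = 273.770 K
T = 13.8 + 273.770 = 287.570 °C

T = 287.6 °C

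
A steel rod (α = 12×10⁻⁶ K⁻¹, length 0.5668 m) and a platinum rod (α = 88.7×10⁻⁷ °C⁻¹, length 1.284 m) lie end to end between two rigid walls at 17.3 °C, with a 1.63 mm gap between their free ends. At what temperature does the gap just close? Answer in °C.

T = 107 °C

Gap closes when ΔL₁ + ΔL₂ = 1.63 mm = 1.63×10⁻³ m
(α₁L₁ + α₂L₂)ΔT = g
α₁L₁ + α₂L₂ = 12×10⁻⁶×0.5668 + 88.7×10⁻⁷×1.284 = 1.819068×10⁻⁵ m/K
ΔT = 1.63×10⁻³ / 1.819068×10⁻⁵ = 89.61 K
T = 17.3 + 89.61 = 106.91 °C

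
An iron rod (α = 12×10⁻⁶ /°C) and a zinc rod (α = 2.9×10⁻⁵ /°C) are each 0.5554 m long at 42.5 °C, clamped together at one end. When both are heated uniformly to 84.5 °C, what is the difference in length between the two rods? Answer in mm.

ΔT = 42.0 K
iron: ΔL = 12×10⁻⁶ × 0.5554 m × 42.0 = 2.7992×10⁻⁴ m = 0.27992 mm
zinc: ΔL = 2.9×10⁻⁵ × 0.5554 m × 42.0 = 6.7648×10⁻⁴ m = 0.67648 mm
difference = 0.67648 − 0.27992 = 0.39656 mm

0.397 mm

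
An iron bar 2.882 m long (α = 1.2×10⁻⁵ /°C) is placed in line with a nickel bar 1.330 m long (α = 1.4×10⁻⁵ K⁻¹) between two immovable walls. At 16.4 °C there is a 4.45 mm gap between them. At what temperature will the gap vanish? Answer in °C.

T = 100 °C

α₁L₁ = 3.4584×10⁻⁵ m/K, α₂L₂ = 1.862×10⁻⁵ m/K → total 5.3204×10⁻⁵ m/K
ΔT = g/(α₁L₁+α₂L₂) = 4.45×10⁻³ / 5.3204×10⁻⁵ = 83.64 K
T = 16.4 + 83.64 = 100.04 °C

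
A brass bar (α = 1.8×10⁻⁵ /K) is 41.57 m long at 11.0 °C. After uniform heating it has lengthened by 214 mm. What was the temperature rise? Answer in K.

ΔT = 286 K

ΔL = αL₀ΔT ⇒ ΔT = ΔL / (αL₀)
ΔT = 214×10⁻³ m / (1.8×10⁻⁵ × 41.57 m) = 286.00 K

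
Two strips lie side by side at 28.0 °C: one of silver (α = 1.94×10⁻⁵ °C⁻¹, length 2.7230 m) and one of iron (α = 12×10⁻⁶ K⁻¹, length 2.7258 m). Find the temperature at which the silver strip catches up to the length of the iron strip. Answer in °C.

T = 167.2 °C

Equal length when α₁L₁ΔT − α₂L₂ΔT = L₂ − L₁ = 2.80×10⁻³ m
α₁L₁ = 5.28262×10⁻⁵, α₂L₂ = 3.27096×10⁻⁵ → Δ(αL) = 2.01166×10⁻⁵ m/K
ΔT = 2.80×10⁻³ / 2.01166×10⁻⁵ = 139.189 K, so T = 28.0 + 139.189 = 167.189 °C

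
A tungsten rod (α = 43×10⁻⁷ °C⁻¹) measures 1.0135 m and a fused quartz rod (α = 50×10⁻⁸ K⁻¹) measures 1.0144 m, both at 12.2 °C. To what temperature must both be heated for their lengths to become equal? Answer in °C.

L₁(1 + α₁ΔT) = L₂(1 + α₂ΔT) ⇒ ΔT = (L₂ − L₁)/(α₁L₁ − α₂L₂)
L₂ − L₁ = 1.0144 − 1.0135 = 9.00×10⁻⁴ m
α₁L₁ − α₂L₂ = 43×10⁻⁷×1.0135 − 50×10⁻⁸×1.0144 = 3.85085×10⁻⁶ m/K
ΔT = 9.00×10⁻⁴ / 3.85085×10⁻⁶ = 233.715 K
T = 12.2 + 233.715 = 245.915 °C

T = 245.9 °C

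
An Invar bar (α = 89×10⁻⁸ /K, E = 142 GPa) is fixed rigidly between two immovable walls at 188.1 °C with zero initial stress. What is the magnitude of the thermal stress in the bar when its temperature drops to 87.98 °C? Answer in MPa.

σ = 12.7 MPa

Fully constrained: the free strain ε = αΔT is blocked, so σ = Eε = EαΔT.
|ΔT| = 100.12 K
σ = 142×10⁹ × 89×10⁻⁸ × 100.12 = 1.27×10⁷ Pa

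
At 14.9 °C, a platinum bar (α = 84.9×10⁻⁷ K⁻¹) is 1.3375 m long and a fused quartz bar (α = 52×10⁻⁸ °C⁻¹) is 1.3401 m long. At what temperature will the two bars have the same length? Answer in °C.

T = 258.8 °C

L₁(1 + α₁ΔT) = L₂(1 + α₂ΔT) ⇒ ΔT = (L₂ − L₁)/(α₁L₁ − α₂L₂)
L₂ − L₁ = 1.3401 − 1.3375 = 2.60×10⁻³ m
α₁L₁ − α₂L₂ = 84.9×10⁻⁷×1.3375 − 52×10⁻⁸×1.3401 = 1.0658523×10⁻⁵ m/K
ΔT = 2.60×10⁻³ / 1.0658523×10⁻⁵ = 243.936 K
T = 14.9 + 243.936 = 258.836 °C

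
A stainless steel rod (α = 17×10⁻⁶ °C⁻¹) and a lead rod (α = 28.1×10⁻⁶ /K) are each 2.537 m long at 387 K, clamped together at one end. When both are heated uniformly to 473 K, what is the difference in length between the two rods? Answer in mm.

2.42 mm

ΔT = 86 K
stainless steel: ΔL = 17×10⁻⁶ × 2.537 m × 86 = 3.7091×10⁻³ m = 3.7091 mm
lead: ΔL = 28.1×10⁻⁶ × 2.537 m × 86 = 6.1309×10⁻³ m = 6.1309 mm
difference = 6.1309 − 3.7091 = 2.4218 mm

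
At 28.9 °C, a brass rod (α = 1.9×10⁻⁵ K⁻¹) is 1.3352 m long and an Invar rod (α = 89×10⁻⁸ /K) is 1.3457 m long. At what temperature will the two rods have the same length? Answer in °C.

T = 463.3 °C

L₁(1 + α₁ΔT) = L₂(1 + α₂ΔT) ⇒ ΔT = (L₂ − L₁)/(α₁L₁ − α₂L₂)
L₂ − L₁ = 1.3457 − 1.3352 = 1.05×10⁻² m
α₁L₁ − α₂L₂ = 1.9×10⁻⁵×1.3352 − 89×10⁻⁸×1.3457 = 2.4171127×10⁻⁵ m/K
ΔT = 1.05×10⁻² / 2.4171127×10⁻⁵ = 434.403 K
T = 28.9 + 434.403 = 463.303 °C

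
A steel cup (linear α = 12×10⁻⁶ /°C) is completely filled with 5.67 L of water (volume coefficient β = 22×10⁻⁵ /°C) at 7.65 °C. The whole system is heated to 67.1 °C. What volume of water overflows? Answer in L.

The cup also expands: β_container ≈ 3α = 3.6×10⁻⁵ /K
Net overflow = V₀(β_liq − 3α_cont)ΔT
β − 3α = 2.20×10⁻⁴ − 3.6×10⁻⁵ = 1.84×10⁻⁴ /K; ΔT = 59.45 K
ΔV = 5.67 × 1.84×10⁻⁴ × 59.45 = 0.0620 L

0.0620 L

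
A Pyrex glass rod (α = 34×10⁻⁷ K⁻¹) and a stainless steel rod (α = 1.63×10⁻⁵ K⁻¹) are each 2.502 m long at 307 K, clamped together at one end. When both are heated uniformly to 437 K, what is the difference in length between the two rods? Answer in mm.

ΔT = 130 K
Pyrex glass: ΔL = 34×10⁻⁷ × 2.502 m × 130 = 1.1059×10⁻³ m = 1.1059 mm
stainless steel: ΔL = 1.63×10⁻⁵ × 2.502 m × 130 = 5.3017×10⁻³ m = 5.3017 mm
difference = 5.3017 − 1.1059 = 4.1958 mm

4.20 mm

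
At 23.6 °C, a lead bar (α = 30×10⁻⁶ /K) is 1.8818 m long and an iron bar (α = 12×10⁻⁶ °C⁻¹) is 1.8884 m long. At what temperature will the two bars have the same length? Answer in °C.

T = 218.9 °C

L₁(1 + α₁ΔT) = L₂(1 + α₂ΔT) ⇒ ΔT = (L₂ − L₁)/(α₁L₁ − α₂L₂)
L₂ − L₁ = 1.8884 − 1.8818 = 6.60×10⁻³ m
α₁L₁ − α₂L₂ = 30×10⁻⁶×1.8818 − 12×10⁻⁶×1.8884 = 3.37932×10⁻⁵ m/K
ΔT = 6.60×10⁻³ / 3.37932×10⁻⁵ = 195.306 K
T = 23.6 + 195.306 = 218.906 °C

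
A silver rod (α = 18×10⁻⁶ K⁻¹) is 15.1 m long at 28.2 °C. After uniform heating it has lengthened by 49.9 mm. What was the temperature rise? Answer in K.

ΔL = αL₀ΔT ⇒ ΔT = ΔL / (αL₀)
ΔT = 49.9×10⁻³ m / (18×10⁻⁶ × 15.1 m) = 183.59 K

ΔT = 184 K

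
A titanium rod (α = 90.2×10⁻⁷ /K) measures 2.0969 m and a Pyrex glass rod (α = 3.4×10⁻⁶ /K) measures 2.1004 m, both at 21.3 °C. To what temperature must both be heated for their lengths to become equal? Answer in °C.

L₁(1 + α₁ΔT) = L₂(1 + α₂ΔT) ⇒ ΔT = (L₂ − L₁)/(α₁L₁ − α₂L₂)
L₂ − L₁ = 2.1004 − 2.0969 = 3.50×10⁻³ m
α₁L₁ − α₂L₂ = 90.2×10⁻⁷×2.0969 − 3.4×10⁻⁶×2.1004 = 1.1772678×10⁻⁵ m/K
ΔT = 3.50×10⁻³ / 1.1772678×10⁻⁵ = 297.299 K
T = 21.3 + 297.299 = 318.599 °C

T = 318.6 °C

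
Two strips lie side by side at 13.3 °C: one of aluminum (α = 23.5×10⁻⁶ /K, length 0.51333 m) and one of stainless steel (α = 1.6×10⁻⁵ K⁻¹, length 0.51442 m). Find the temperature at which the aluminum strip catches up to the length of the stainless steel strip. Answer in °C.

T = 297.7 °C

L₁(1 + α₁ΔT) = L₂(1 + α₂ΔT) ⇒ ΔT = (L₂ − L₁)/(α₁L₁ − α₂L₂)
L₂ − L₁ = 0.51442 − 0.51333 = 1.09×10⁻³ m
α₁L₁ − α₂L₂ = 23.5×10⁻⁶×0.51333 − 1.6×10⁻⁵×0.51442 = 3.832535×10⁻⁶ m/K
ΔT = 1.09×10⁻³ / 3.832535×10⁻⁶ = 284.407 K
T = 13.3 + 284.407 = 297.707 °C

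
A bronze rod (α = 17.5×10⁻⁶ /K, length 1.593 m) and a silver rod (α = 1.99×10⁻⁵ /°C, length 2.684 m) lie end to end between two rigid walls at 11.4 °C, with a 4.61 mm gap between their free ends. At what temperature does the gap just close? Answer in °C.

T = 68.1 °C

Gap closes when ΔL₁ + ΔL₂ = 4.61 mm = 4.61×10⁻³ m
(α₁L₁ + α₂L₂)ΔT = g
α₁L₁ + α₂L₂ = 17.5×10⁻⁶×1.593 + 1.99×10⁻⁵×2.684 = 8.12891×10⁻⁵ m/K
ΔT = 4.61×10⁻³ / 8.12891×10⁻⁵ = 56.711 K
T = 11.4 + 56.711 = 68.111 °C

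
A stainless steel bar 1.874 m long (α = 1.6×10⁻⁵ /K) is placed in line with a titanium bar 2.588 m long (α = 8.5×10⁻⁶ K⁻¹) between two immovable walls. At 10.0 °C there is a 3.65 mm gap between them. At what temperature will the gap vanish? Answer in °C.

α₁L₁ = 2.9984×10⁻⁵ m/K, α₂L₂ = 2.1998×10⁻⁵ m/K → total 5.1982×10⁻⁵ m/K
ΔT = g/(α₁L₁+α₂L₂) = 3.65×10⁻³ / 5.1982×10⁻⁵ = 70.217 K
T = 10.0 + 70.217 = 80.217 °C

T = 80.2 °C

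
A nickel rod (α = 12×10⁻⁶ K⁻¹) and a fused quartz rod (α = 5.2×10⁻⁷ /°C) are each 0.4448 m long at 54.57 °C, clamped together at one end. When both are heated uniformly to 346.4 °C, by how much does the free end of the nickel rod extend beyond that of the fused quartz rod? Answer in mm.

ΔT = 291.83 K
nickel: ΔL = 12×10⁻⁶ × 0.4448 m × 291.83 = 1.5577×10⁻³ m = 1.5577 mm
fused quartz: ΔL = 5.2×10⁻⁷ × 0.4448 m × 291.83 = 6.7499×10⁻⁵ m = 0.067499 mm
difference = 1.5577 − 0.067499 = 1.490201 mm

1.49 mm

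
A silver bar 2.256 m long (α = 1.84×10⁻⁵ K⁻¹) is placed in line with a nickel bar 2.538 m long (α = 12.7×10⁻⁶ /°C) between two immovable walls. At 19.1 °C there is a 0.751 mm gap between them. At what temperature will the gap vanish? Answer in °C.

Gap closes when ΔL₁ + ΔL₂ = 0.751 mm = 7.51×10⁻⁴ m
(α₁L₁ + α₂L₂)ΔT = g
α₁L₁ + α₂L₂ = 1.84×10⁻⁵×2.256 + 12.7×10⁻⁶×2.538 = 7.3743×10⁻⁵ m/K
ΔT = 7.51×10⁻⁴ / 7.3743×10⁻⁵ = 10.184 K
T = 19.1 + 10.184 = 29.284 °C

T = 29.3 °C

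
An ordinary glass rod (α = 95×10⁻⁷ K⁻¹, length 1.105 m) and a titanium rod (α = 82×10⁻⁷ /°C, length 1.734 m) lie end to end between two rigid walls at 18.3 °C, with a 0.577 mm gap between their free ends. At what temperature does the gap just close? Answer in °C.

T = 41.6 °C

Gap closes when ΔL₁ + ΔL₂ = 0.577 mm = 5.77×10⁻⁴ m
(α₁L₁ + α₂L₂)ΔT = g
α₁L₁ + α₂L₂ = 95×10⁻⁷×1.105 + 82×10⁻⁷×1.734 = 2.47163×10⁻⁵ m/K
ΔT = 5.77×10⁻⁴ / 2.47163×10⁻⁵ = 23.345 K
T = 18.3 + 23.345 = 41.645 °C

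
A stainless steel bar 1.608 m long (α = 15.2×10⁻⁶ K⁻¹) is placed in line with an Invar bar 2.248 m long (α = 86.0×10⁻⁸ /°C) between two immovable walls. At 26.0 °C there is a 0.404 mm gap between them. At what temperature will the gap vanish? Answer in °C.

T = 41.3 °C

α₁L₁ = 2.44416×10⁻⁵ m/K, α₂L₂ = 1.93328×10⁻⁶ m/K → total 2.637488×10⁻⁵ m/K
ΔT = g/(α₁L₁+α₂L₂) = 4.04×10⁻⁴ / 2.637488×10⁻⁵ = 15.318 K
T = 26.0 + 15.318 = 41.318 °C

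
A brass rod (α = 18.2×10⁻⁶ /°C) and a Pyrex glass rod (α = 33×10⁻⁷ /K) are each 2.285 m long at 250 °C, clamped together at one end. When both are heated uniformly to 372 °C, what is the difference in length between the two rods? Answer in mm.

ΔT = 122 K
brass: ΔL = 18.2×10⁻⁶ × 2.285 m × 122 = 5.0736×10⁻³ m = 5.0736 mm
Pyrex glass: ΔL = 33×10⁻⁷ × 2.285 m × 122 = 9.1994×10⁻⁴ m = 0.91994 mm
difference = 5.0736 − 0.91994 = 4.15366 mm

4.15 mm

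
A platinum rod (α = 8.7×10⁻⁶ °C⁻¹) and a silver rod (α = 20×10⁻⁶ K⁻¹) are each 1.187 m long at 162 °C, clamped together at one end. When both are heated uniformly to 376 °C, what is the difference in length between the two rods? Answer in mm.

ΔT = 214 K
platinum: ΔL = 8.7×10⁻⁶ × 1.187 m × 214 = 2.2100×10⁻³ m = 2.2100 mm
silver: ΔL = 20×10⁻⁶ × 1.187 m × 214 = 5.0804×10⁻³ m = 5.0804 mm
difference = 5.0804 − 2.2100 = 2.8704 mm

2.87 mm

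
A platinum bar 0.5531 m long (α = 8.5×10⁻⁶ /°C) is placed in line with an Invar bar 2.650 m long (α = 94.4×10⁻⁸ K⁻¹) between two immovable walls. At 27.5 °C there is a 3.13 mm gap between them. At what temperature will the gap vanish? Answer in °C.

T = 462 °C

Gap closes when ΔL₁ + ΔL₂ = 3.13 mm = 3.13×10⁻³ m
(α₁L₁ + α₂L₂)ΔT = g
α₁L₁ + α₂L₂ = 8.5×10⁻⁶×0.5531 + 94.4×10⁻⁸×2.650 = 7.20295×10⁻⁶ m/K
ΔT = 3.13×10⁻³ / 7.20295×10⁻⁶ = 434.54 K
T = 27.5 + 434.54 = 462.04 °C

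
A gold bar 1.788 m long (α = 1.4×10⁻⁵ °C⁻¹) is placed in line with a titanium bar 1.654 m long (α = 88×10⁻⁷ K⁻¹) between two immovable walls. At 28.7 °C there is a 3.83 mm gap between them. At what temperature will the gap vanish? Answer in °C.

T = 125 °C

Gap closes when ΔL₁ + ΔL₂ = 3.83 mm = 3.83×10⁻³ m
(α₁L₁ + α₂L₂)ΔT = g
α₁L₁ + α₂L₂ = 1.4×10⁻⁵×1.788 + 88×10⁻⁷×1.654 = 3.95872×10⁻⁵ m/K
ΔT = 3.83×10⁻³ / 3.95872×10⁻⁵ = 96.75 K
T = 28.7 + 96.75 = 125.45 °C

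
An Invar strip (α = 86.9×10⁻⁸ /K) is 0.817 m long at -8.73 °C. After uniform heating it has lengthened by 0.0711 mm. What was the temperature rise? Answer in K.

ΔT = 100 K

ΔL = αL₀ΔT ⇒ ΔT = ΔL / (αL₀)
ΔT = 0.0711×10⁻³ m / (86.9×10⁻⁸ × 0.817 m) = 100.14 K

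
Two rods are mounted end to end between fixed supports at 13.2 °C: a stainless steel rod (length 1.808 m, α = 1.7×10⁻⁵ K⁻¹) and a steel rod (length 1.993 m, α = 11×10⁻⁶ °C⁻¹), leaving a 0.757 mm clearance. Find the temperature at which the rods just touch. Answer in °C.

Gap closes when ΔL₁ + ΔL₂ = 0.757 mm = 7.57×10⁻⁴ m
(α₁L₁ + α₂L₂)ΔT = g
α₁L₁ + α₂L₂ = 1.7×10⁻⁵×1.808 + 11×10⁻⁶×1.993 = 5.2659×10⁻⁵ m/K
ΔT = 7.57×10⁻⁴ / 5.2659×10⁻⁵ = 14.376 K
T = 13.2 + 14.376 = 27.576 °C

T = 27.6 °C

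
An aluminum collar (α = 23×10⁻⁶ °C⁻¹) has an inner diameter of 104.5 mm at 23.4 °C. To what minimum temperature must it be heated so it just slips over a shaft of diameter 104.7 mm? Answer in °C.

T = 107 °C

Required Δd = 104.7 − 104.5 = 0.2 mm
Δd = αd₀ΔT ⇒ ΔT = Δd/(αd₀) = 0.2 / (23×10⁻⁶ × 104.5) = 83.21 K
T_min = 23.4 + 83.21 = 106.61 °C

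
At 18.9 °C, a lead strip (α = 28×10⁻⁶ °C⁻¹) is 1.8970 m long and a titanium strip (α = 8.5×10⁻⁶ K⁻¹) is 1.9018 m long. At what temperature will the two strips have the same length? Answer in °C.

T = 148.8 °C

L₁(1 + α₁ΔT) = L₂(1 + α₂ΔT) ⇒ ΔT = (L₂ − L₁)/(α₁L₁ − α₂L₂)
L₂ − L₁ = 1.9018 − 1.8970 = 4.80×10⁻³ m
α₁L₁ − α₂L₂ = 28×10⁻⁶×1.8970 − 8.5×10⁻⁶×1.9018 = 3.69507×10⁻⁵ m/K
ΔT = 4.80×10⁻³ / 3.69507×10⁻⁵ = 129.903 K
T = 18.9 + 129.903 = 148.803 °C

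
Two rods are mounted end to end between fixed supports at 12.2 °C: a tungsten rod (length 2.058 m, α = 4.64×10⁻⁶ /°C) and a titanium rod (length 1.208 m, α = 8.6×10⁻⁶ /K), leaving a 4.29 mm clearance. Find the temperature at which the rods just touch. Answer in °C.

T = 227 °C

Gap closes when ΔL₁ + ΔL₂ = 4.29 mm = 4.29×10⁻³ m
(α₁L₁ + α₂L₂)ΔT = g
α₁L₁ + α₂L₂ = 4.64×10⁻⁶×2.058 + 8.6×10⁻⁶×1.208 = 1.993792×10⁻⁵ m/K
ΔT = 4.29×10⁻³ / 1.993792×10⁻⁵ = 215.17 K
T = 12.2 + 215.17 = 227.37 °C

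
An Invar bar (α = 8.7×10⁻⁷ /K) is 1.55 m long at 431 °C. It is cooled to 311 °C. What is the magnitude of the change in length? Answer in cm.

|ΔT| = |311 − 431| = 120 K
ΔL = αL₀ΔT = (8.7×10⁻⁷)(1.55)(120) = 1.62×10⁻⁴ m

ΔL = 0.0162 cm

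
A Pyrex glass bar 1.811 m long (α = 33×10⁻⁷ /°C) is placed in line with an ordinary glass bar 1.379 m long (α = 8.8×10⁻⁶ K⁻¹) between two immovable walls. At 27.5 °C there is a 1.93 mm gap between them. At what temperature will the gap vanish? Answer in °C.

Gap closes when ΔL₁ + ΔL₂ = 1.93 mm = 1.93×10⁻³ m
(α₁L₁ + α₂L₂)ΔT = g
α₁L₁ + α₂L₂ = 33×10⁻⁷×1.811 + 8.8×10⁻⁶×1.379 = 1.81115×10⁻⁵ m/K
ΔT = 1.93×10⁻³ / 1.81115×10⁻⁵ = 106.56 K
T = 27.5 + 106.56 = 134.06 °C

T = 134 °C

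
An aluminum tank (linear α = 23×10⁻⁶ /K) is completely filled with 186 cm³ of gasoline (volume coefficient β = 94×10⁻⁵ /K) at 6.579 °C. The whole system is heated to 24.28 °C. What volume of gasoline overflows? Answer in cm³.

The tank also expands: β_container ≈ 3α = 6.9×10⁻⁵ /K
Net overflow = V₀(β_liq − 3α_cont)ΔT
β − 3α = 9.40×10⁻⁴ − 6.9×10⁻⁵ = 8.71×10⁻⁴ /K; ΔT = 17.701 K
ΔV = 186 × 8.71×10⁻⁴ × 17.701 = 2.87 cm³

2.87 cm³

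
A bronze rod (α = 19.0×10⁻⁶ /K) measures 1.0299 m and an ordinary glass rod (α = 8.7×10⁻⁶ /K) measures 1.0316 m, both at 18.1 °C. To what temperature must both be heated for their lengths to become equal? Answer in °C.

T = 178.6 °C

L₁(1 + α₁ΔT) = L₂(1 + α₂ΔT) ⇒ ΔT = (L₂ − L₁)/(α₁L₁ − α₂L₂)
L₂ − L₁ = 1.0316 − 1.0299 = 1.70×10⁻³ m
α₁L₁ − α₂L₂ = 19.0×10⁻⁶×1.0299 − 8.7×10⁻⁶×1.0316 = 1.059318×10⁻⁵ m/K
ΔT = 1.70×10⁻³ / 1.059318×10⁻⁵ = 160.481 K
T = 18.1 + 160.481 = 178.581 °C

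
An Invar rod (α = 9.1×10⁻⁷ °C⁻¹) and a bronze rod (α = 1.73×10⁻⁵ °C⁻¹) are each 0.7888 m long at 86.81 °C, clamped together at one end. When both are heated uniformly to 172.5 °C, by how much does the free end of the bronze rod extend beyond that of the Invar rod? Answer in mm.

ΔT = 85.69 K
Invar: ΔL = 9.1×10⁻⁷ × 0.7888 m × 85.69 = 6.1509×10⁻⁵ m = 0.061509 mm
bronze: ΔL = 1.73×10⁻⁵ × 0.7888 m × 85.69 = 1.1693×10⁻³ m = 1.1693 mm
difference = 1.1693 − 0.061509 = 1.107791 mm

1.11 mm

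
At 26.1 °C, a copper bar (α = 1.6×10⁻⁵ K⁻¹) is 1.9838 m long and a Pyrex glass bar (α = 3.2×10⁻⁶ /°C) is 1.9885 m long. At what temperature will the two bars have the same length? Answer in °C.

Equal length when α₁L₁ΔT − α₂L₂ΔT = L₂ − L₁ = 4.70×10⁻³ m
α₁L₁ = 3.17408×10⁻⁵, α₂L₂ = 6.3632×10⁻⁶ → Δ(αL) = 2.53776×10⁻⁵ m/K
ΔT = 4.70×10⁻³ / 2.53776×10⁻⁵ = 185.203 K, so T = 26.1 + 185.203 = 211.303 °C

T = 211.3 °C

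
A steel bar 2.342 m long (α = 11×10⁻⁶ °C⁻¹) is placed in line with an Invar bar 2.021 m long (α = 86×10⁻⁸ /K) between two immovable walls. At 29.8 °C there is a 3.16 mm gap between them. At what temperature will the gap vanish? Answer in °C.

T = 145 °C

α₁L₁ = 2.5762×10⁻⁵ m/K, α₂L₂ = 1.73806×10⁻⁶ m/K → total 2.750006×10⁻⁵ m/K
ΔT = g/(α₁L₁+α₂L₂) = 3.16×10⁻³ / 2.750006×10⁻⁵ = 114.91 K
T = 29.8 + 114.91 = 144.71 °C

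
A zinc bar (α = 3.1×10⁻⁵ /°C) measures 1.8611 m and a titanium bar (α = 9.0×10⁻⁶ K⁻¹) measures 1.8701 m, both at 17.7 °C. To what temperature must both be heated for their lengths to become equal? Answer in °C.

L₁(1 + α₁ΔT) = L₂(1 + α₂ΔT) ⇒ ΔT = (L₂ − L₁)/(α₁L₁ − α₂L₂)
L₂ − L₁ = 1.8701 − 1.8611 = 9.00×10⁻³ m
α₁L₁ − α₂L₂ = 3.1×10⁻⁵×1.8611 − 9.0×10⁻⁶×1.8701 = 4.08632×10⁻⁵ m/K
ΔT = 9.00×10⁻³ / 4.08632×10⁻⁵ = 220.247 K
T = 17.7 + 220.247 = 237.947 °C

T = 237.9 °C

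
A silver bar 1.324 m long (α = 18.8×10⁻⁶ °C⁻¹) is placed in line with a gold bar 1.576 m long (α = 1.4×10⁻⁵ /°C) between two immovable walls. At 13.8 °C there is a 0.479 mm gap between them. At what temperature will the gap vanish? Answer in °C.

Gap closes when ΔL₁ + ΔL₂ = 0.479 mm = 4.79×10⁻⁴ m
(α₁L₁ + α₂L₂)ΔT = g
α₁L₁ + α₂L₂ = 18.8×10⁻⁶×1.324 + 1.4×10⁻⁵×1.576 = 4.69552×10⁻⁵ m/K
ΔT = 4.79×10⁻⁴ / 4.69552×10⁻⁵ = 10.201 K
T = 13.8 + 10.201 = 24.001 °C

T = 24.0 °C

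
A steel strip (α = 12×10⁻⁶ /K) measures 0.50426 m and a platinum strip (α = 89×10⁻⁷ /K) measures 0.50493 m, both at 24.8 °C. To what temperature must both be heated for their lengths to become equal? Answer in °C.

T = 455.0 °C

Equal length when α₁L₁ΔT − α₂L₂ΔT = L₂ − L₁ = 6.70×10⁻⁴ m
α₁L₁ = 6.05112×10⁻⁶, α₂L₂ = 4.493877×10⁻⁶ → Δ(αL) = 1.557243×10⁻⁶ m/K
ΔT = 6.70×10⁻⁴ / 1.557243×10⁻⁶ = 430.248 K, so T = 24.8 + 430.248 = 455.048 °C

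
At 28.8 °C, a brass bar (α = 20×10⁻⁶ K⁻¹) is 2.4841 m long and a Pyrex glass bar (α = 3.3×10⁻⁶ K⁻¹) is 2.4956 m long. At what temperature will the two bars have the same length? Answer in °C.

T = 306.3 °C

L₁(1 + α₁ΔT) = L₂(1 + α₂ΔT) ⇒ ΔT = (L₂ − L₁)/(α₁L₁ − α₂L₂)
L₂ − L₁ = 2.4956 − 2.4841 = 1.15×10⁻² m
α₁L₁ − α₂L₂ = 20×10⁻⁶×2.4841 − 3.3×10⁻⁶×2.4956 = 4.144652×10⁻⁵ m/K
ΔT = 1.15×10⁻² / 4.144652×10⁻⁵ = 277.466 K
T = 28.8 + 277.466 = 306.266 °C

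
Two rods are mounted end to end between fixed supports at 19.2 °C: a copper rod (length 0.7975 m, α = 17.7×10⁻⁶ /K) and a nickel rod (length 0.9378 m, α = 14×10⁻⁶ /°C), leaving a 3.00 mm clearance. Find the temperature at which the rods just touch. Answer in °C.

T = 129 °C

Gap closes when ΔL₁ + ΔL₂ = 3.00 mm = 3.00×10⁻³ m
(α₁L₁ + α₂L₂)ΔT = g
α₁L₁ + α₂L₂ = 17.7×10⁻⁶×0.7975 + 14×10⁻⁶×0.9378 = 2.724495×10⁻⁵ m/K
ΔT = 3.00×10⁻³ / 2.724495×10⁻⁵ = 110.11 K
T = 19.2 + 110.11 = 129.31 °C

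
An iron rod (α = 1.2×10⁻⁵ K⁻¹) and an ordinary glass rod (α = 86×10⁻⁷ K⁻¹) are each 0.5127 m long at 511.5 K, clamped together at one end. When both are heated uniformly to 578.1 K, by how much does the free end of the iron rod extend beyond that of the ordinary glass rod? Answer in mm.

0.116 mm

ΔT = 66.6 K
iron: ΔL = 1.2×10⁻⁵ × 0.5127 m × 66.6 = 4.0975×10⁻⁴ m = 0.40975 mm
ordinary glass: ΔL = 86×10⁻⁷ × 0.5127 m × 66.6 = 2.9365×10⁻⁴ m = 0.29365 mm
difference = 0.40975 − 0.29365 = 0.11610 mm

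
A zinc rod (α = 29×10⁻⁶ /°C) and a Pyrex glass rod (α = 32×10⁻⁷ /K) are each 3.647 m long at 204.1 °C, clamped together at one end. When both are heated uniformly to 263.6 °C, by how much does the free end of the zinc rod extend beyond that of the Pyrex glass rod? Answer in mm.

5.60 mm

ΔT = 59.5 K
zinc: ΔL = 29×10⁻⁶ × 3.647 m × 59.5 = 6.2929×10⁻³ m = 6.2929 mm
Pyrex glass: ΔL = 32×10⁻⁷ × 3.647 m × 59.5 = 6.9439×10⁻⁴ m = 0.69439 mm
difference = 6.2929 − 0.69439 = 5.59851 mm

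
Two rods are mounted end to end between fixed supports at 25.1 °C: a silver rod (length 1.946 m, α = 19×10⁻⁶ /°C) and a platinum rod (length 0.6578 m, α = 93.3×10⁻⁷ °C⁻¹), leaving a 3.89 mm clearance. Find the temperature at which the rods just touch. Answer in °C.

T = 115 °C

Gap closes when ΔL₁ + ΔL₂ = 3.89 mm = 3.89×10⁻³ m
(α₁L₁ + α₂L₂)ΔT = g
α₁L₁ + α₂L₂ = 19×10⁻⁶×1.946 + 93.3×10⁻⁷×0.6578 = 4.3111274×10⁻⁵ m/K
ΔT = 3.89×10⁻³ / 4.3111274×10⁻⁵ = 90.23 K
T = 25.1 + 90.23 = 115.33 °C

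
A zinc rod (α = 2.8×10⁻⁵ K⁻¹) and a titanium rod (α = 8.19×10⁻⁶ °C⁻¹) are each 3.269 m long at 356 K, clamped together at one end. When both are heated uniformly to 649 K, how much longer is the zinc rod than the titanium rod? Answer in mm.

19.0 mm

ΔT = 293 K
zinc: ΔL = 2.8×10⁻⁵ × 3.269 m × 293 = 2.6819×10⁻² m = 26.819 mm
titanium: ΔL = 8.19×10⁻⁶ × 3.269 m × 293 = 7.8445×10⁻³ m = 7.8445 mm
difference = 26.819 − 7.8445 = 18.9745 mm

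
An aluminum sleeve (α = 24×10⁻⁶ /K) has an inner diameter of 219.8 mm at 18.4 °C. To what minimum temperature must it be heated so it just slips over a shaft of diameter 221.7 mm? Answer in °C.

T = 379 °C

Required Δd = 221.7 − 219.8 = 1.9 mm
Δd = αd₀ΔT ⇒ ΔT = Δd/(αd₀) = 1.9 / (24×10⁻⁶ × 219.8) = 360.18 K
T_min = 18.4 + 360.18 = 378.58 °C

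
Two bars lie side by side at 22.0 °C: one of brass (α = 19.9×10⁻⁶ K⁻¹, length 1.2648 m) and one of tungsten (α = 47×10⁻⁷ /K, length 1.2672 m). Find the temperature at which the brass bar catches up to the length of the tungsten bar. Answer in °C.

T = 146.9 °C

Equal length when α₁L₁ΔT − α₂L₂ΔT = L₂ − L₁ = 2.40×10⁻³ m
α₁L₁ = 2.516952×10⁻⁵, α₂L₂ = 5.95584×10⁻⁶ → Δ(αL) = 1.921368×10⁻⁵ m/K
ΔT = 2.40×10⁻³ / 1.921368×10⁻⁵ = 124.911 K, so T = 22.0 + 124.911 = 146.911 °C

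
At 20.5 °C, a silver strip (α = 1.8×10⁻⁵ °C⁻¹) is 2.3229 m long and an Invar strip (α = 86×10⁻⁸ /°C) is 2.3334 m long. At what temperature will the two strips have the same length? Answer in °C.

T = 284.3 °C

Equal length when α₁L₁ΔT − α₂L₂ΔT = L₂ − L₁ = 1.05×10⁻² m
α₁L₁ = 4.18122×10⁻⁵, α₂L₂ = 2.006724×10⁻⁶ → Δ(αL) = 3.9805476×10⁻⁵ m/K
ΔT = 1.05×10⁻² / 3.9805476×10⁻⁵ = 263.783 K, so T = 20.5 + 263.783 = 284.283 °C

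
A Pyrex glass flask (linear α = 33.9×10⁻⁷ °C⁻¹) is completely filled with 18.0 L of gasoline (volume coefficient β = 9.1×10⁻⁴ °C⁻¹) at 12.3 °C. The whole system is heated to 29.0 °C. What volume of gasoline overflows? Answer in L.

The flask also expands: β_container ≈ 3α = 1.017×10⁻⁵ /K
Net overflow = V₀(β_liq − 3α_cont)ΔT
β − 3α = 9.10×10⁻⁴ − 1.017×10⁻⁵ = 8.9983×10⁻⁴ /K; ΔT = 16.7 K
ΔV = 18.0 × 8.9983×10⁻⁴ × 16.7 = 0.270 L

0.270 L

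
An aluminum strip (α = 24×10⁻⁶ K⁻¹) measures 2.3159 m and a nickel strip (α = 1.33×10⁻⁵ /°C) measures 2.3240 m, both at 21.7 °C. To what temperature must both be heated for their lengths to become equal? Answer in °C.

T = 350.0 °C

Equal length when α₁L₁ΔT − α₂L₂ΔT = L₂ − L₁ = 8.10×10⁻³ m
α₁L₁ = 5.55816×10⁻⁵, α₂L₂ = 3.09092×10⁻⁵ → Δ(αL) = 2.46724×10⁻⁵ m/K
ΔT = 8.10×10⁻³ / 2.46724×10⁻⁵ = 328.302 K, so T = 21.7 + 328.302 = 350.002 °C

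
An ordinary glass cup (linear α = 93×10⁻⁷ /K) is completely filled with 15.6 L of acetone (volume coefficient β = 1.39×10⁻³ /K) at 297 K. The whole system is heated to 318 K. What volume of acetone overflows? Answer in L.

The cup also expands: β_container ≈ 3α = 2.79×10⁻⁵ /K
Net overflow = V₀(β_liq − 3α_cont)ΔT
β − 3α = 1.39×10⁻³ − 2.79×10⁻⁵ = 1.3621×10⁻³ /K; ΔT = 21 K
ΔV = 15.6 × 1.3621×10⁻³ × 21 = 0.446 L

0.446 L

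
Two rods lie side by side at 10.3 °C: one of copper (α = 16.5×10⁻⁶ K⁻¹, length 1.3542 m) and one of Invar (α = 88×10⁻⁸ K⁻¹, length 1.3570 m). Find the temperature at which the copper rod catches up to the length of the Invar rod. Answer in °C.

L₁(1 + α₁ΔT) = L₂(1 + α₂ΔT) ⇒ ΔT = (L₂ − L₁)/(α₁L₁ − α₂L₂)
L₂ − L₁ = 1.3570 − 1.3542 = 2.80×10⁻³ m
α₁L₁ − α₂L₂ = 16.5×10⁻⁶×1.3542 − 88×10⁻⁸×1.3570 = 2.115014×10⁻⁵ m/K
ΔT = 2.80×10⁻³ / 2.115014×10⁻⁵ = 132.387 K
T = 10.3 + 132.387 = 142.687 °C

T = 142.7 °C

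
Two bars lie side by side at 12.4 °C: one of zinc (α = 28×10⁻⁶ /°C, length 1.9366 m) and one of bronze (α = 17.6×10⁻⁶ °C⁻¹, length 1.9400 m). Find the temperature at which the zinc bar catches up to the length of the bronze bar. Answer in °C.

T = 181.7 °C

L₁(1 + α₁ΔT) = L₂(1 + α₂ΔT) ⇒ ΔT = (L₂ − L₁)/(α₁L₁ − α₂L₂)
L₂ − L₁ = 1.9400 − 1.9366 = 3.40×10⁻³ m
α₁L₁ − α₂L₂ = 28×10⁻⁶×1.9366 − 17.6×10⁻⁶×1.9400 = 2.00808×10⁻⁵ m/K
ΔT = 3.40×10⁻³ / 2.00808×10⁻⁵ = 169.316 K
T = 12.4 + 169.316 = 181.716 °C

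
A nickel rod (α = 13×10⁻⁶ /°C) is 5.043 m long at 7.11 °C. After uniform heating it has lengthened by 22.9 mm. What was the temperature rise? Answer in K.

ΔL = αL₀ΔT ⇒ ΔT = ΔL / (αL₀)
ΔT = 22.9×10⁻³ m / (13×10⁻⁶ × 5.043 m) = 349.30 K

ΔT = 349 K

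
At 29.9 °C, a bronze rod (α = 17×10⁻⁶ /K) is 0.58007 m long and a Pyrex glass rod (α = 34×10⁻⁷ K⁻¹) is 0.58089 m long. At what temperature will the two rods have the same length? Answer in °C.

Equal length when α₁L₁ΔT − α₂L₂ΔT = L₂ − L₁ = 8.20×10⁻⁴ m
α₁L₁ = 9.86119×10⁻⁶, α₂L₂ = 1.975026×10⁻⁶ → Δ(αL) = 7.886164×10⁻⁶ m/K
ΔT = 8.20×10⁻⁴ / 7.886164×10⁻⁶ = 103.980 K, so T = 29.9 + 103.980 = 133.880 °C

T = 133.9 °C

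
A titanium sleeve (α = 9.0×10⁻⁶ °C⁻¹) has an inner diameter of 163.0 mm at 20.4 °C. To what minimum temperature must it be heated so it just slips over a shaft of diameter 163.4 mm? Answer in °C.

Required Δd = 163.4 − 163.0 = 0.4 mm
Δd = αd₀ΔT ⇒ ΔT = Δd/(αd₀) = 0.4 / (9.0×10⁻⁶ × 163.0) = 272.67 K
T_min = 20.4 + 272.67 = 293.07 °C

T = 293 °C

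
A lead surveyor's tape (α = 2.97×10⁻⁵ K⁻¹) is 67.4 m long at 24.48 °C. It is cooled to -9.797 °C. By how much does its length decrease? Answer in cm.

|ΔT| = |-9.797 − 24.48| = 34.277 K
ΔL = αL₀ΔT = (2.97×10⁻⁵)(67.4)(34.277) = 6.86×10⁻² m

ΔL = 6.86 cm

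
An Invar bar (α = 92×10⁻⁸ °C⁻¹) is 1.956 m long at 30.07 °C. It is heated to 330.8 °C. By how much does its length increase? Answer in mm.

|ΔT| = |330.8 − 30.07| = 300.73 K
ΔL = αL₀ΔT = (92×10⁻⁸)(1.956)(300.73) = 5.41×10⁻⁴ m

ΔL = 0.541 mm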